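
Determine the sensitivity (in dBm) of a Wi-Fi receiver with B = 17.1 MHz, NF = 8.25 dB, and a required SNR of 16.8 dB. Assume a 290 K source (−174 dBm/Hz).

−76.6 dBm

Sensitivity = −174 + 10 log₁₀(B) + NF + SNR_min
= −174 + 72.33 + 8.25 + 16.8
= −76.62 dBm → −76.6 dBm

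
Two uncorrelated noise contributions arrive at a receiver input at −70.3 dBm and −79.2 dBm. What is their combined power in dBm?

Convert to linear, add, convert back:
P₁ = 9.33×10⁻¹¹ W, P₂ = 1.20×10⁻¹¹ W
P_tot = 1.05×10⁻¹⁰ W → 10 log₁₀(P_tot / 10⁻³) = −69.8 dBm

−69.8 dBm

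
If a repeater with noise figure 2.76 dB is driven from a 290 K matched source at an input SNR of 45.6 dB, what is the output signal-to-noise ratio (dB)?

42.84 dB

By definition F = SNR_in/SNR_out, so in dB: SNR_out = SNR_in − NF
SNR_out = 45.6 − 2.76 = 42.84 dB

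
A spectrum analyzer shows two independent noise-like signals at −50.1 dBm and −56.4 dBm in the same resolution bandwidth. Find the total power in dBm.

−49.2 dBm

Convert to linear, add, convert back:
P₁ = 9.77×10⁻⁹ W, P₂ = 2.29×10⁻⁹ W
P_tot = 1.21×10⁻⁸ W → 10 log₁₀(P_tot / 10⁻³) = −49.2 dBm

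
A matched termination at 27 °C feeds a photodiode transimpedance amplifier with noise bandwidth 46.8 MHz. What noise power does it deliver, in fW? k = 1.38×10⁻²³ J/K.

T = 27 °C + 273.15 = 300.15 K
P_n = kTB = 1.38×10⁻²³ × 300.15 × 4.68×10⁷ = 1.94×10⁻¹³ W = 194 fW

194 fW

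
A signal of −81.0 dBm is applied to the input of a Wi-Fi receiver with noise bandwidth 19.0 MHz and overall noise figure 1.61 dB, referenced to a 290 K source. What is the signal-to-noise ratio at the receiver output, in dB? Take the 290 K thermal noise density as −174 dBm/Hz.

Noise floor: N = −174 + 10 log₁₀(B) + NF
10 log₁₀(1.90×10⁷) = 72.79 dB
N = −174 + 72.79 + 1.61 = −99.60 dBm
SNR = P_sig − N = −81.0 − (−99.60) = 18.60 dB → 18.6 dB

18.6 dB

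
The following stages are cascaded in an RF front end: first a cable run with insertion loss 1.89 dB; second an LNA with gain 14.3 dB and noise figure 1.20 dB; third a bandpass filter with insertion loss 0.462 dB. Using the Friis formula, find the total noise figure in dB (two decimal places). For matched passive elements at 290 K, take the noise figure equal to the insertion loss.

3.10 dB

Convert to linear (a loss of L dB is a gain of −L dB): F_i = 10^(NF_i/10), G_i = 10^(G_i,dB/10)
  Stage 1: F_1 = 10^(1.89/10) = 1.545, G_1 = 10^(−1.89/10) = 0.6471
  Stage 2: F_2 = 10^(1.20/10) = 1.318, G_2 = 10^(14.3/10) = 26.92
  Stage 3: F_3 = 10^(0.462/10) = 1.112, G_3 = 10^(−0.462/10) = 0.8991
Friis cascade:
  F = 1.545 + (1.318 − 1)/0.6471 + (1.112 − 1)/17.42 = 2.043
NF = 10 log₁₀(2.043) = 3.10 dB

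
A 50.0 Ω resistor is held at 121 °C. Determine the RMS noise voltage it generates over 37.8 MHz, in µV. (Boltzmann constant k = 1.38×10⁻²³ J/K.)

6.41 µV

T = 121 °C + 273.15 = 394.15 K
V_n = √(4kTRB)
4kTRB = 4 × 1.38×10⁻²³ × 394.15 × 5.00×10¹ × 3.78×10⁷ = 4.11×10⁻¹¹ V²
V_n = √(4.11×10⁻¹¹) = 6.41×10⁻⁶ V = 6.41 µV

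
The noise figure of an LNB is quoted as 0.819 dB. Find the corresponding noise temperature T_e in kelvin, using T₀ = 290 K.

F = 10^(0.819/10) = 1.20754
T_e = (F − 1)·T₀ = (1.20754 − 1) × 290 = 60.2 K

60.2 K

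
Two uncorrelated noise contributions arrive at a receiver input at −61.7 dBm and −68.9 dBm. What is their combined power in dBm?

−60.9 dBm

Convert to linear, add, convert back:
P₁ = 6.76×10⁻¹⁰ W, P₂ = 1.29×10⁻¹⁰ W
P_tot = 8.05×10⁻¹⁰ W → 10 log₁₀(P_tot / 10⁻³) = −60.9 dBm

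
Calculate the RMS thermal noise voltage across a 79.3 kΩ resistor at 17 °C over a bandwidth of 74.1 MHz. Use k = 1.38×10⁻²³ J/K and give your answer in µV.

307 µV

T = 17 °C + 273.15 = 290.15 K
V_n = √(4kTRB)
4kTRB = 4 × 1.38×10⁻²³ × 290.15 × 7.93×10⁴ × 7.41×10⁷ = 9.41×10⁻⁸ V²
V_n = √(9.41×10⁻⁸) = 3.07×10⁻⁴ V = 307 µV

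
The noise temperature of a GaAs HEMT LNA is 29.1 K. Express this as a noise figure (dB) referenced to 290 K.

F = 1 + T_e/T₀ = 1 + 29.1/290 = 1.10034
NF = 10 log₁₀(1.10034) = 0.415 dB

0.415 dB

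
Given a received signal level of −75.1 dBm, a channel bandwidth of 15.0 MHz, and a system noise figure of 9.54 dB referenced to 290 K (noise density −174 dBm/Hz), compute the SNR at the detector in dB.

17.6 dB

Noise floor: N = −174 + 10 log₁₀(B) + NF
10 log₁₀(1.50×10⁷) = 71.76 dB
N = −174 + 71.76 + 9.54 = −92.70 dBm
SNR = P_sig − N = −75.1 − (−92.70) = 17.60 dB → 17.6 dB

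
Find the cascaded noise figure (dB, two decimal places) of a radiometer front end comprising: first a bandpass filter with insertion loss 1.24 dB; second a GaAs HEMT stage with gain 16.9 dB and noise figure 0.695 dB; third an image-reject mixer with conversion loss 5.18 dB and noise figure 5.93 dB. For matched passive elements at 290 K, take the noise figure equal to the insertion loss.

2.15 dB

Convert to linear (a loss of L dB is a gain of −L dB): F_i = 10^(NF_i/10), G_i = 10^(G_i,dB/10)
  Stage 1: F_1 = 10^(1.24/10) = 1.330, G_1 = 10^(−1.24/10) = 0.7516
  Stage 2: F_2 = 10^(0.695/10) = 1.174, G_2 = 10^(16.9/10) = 48.98
  Stage 3: F_3 = 10^(5.93/10) = 3.917, G_3 = 10^(−5.18/10) = 0.3034
Friis cascade:
  F = 1.330 + (1.174 − 1)/0.7516 + (3.917 − 1)/36.81 = 1.641
NF = 10 log₁₀(1.641) = 2.15 dB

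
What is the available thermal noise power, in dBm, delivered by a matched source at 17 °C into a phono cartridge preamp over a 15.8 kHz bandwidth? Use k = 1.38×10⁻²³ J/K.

T = 17 °C + 273.15 = 290.15 K
P_n = kTB = 1.38×10⁻²³ × 290.15 × 1.58×10⁴ = 6.33×10⁻¹⁷ W
In dBm: 10 log₁₀(6.33×10⁻¹⁷ / 10⁻³) = −132.0 dBm

−132.0 dBm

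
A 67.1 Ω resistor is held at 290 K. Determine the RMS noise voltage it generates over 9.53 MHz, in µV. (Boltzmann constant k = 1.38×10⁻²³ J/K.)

3.20 µV

V_n = √(4kTRB)
4kTRB = 4 × 1.38×10⁻²³ × 290 × 6.71×10¹ × 9.53×10⁶ = 1.02×10⁻¹¹ V²
V_n = √(1.02×10⁻¹¹) = 3.20×10⁻⁶ V = 3.20 µV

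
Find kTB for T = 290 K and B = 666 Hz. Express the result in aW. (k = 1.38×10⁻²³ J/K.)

2.67 aW

P_n = kTB = 1.38×10⁻²³ × 290 × 6.66×10² = 2.67×10⁻¹⁸ W = 2.67 aW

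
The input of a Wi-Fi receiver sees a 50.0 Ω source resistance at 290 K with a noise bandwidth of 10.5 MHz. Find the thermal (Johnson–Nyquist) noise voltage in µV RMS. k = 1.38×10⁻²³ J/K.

2.90 µV

V_n = √(4kTRB)
4kTRB = 4 × 1.38×10⁻²³ × 290 × 5.00×10¹ × 1.05×10⁷ = 8.40×10⁻¹² V²
V_n = √(8.40×10⁻¹²) = 2.90×10⁻⁶ V = 2.90 µV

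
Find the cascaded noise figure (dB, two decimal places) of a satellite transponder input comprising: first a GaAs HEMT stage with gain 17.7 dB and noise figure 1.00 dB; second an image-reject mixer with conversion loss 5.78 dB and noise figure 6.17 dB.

Convert to linear (a loss of L dB is a gain of −L dB): F_i = 10^(NF_i/10), G_i = 10^(G_i,dB/10)
  Stage 1: F_1 = 10^(1.00/10) = 1.259, G_1 = 10^(17.7/10) = 58.88
  Stage 2: F_2 = 10^(6.17/10) = 4.140, G_2 = 10^(−5.78/10) = 0.2642
Friis cascade:
  F = 1.259 + (4.140 − 1)/58.88 = 1.312
NF = 10 log₁₀(1.312) = 1.18 dB

1.18 dB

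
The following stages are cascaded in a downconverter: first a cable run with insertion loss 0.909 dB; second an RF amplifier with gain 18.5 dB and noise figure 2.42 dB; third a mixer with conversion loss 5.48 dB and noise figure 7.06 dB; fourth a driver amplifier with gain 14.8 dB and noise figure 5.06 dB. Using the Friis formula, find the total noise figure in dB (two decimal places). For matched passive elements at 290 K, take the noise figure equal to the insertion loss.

3.73 dB

Convert to linear (a loss of L dB is a gain of −L dB): F_i = 10^(NF_i/10), G_i = 10^(G_i,dB/10)
  Stage 1: F_1 = 10^(0.909/10) = 1.233, G_1 = 10^(−0.909/10) = 0.8111
  Stage 2: F_2 = 10^(2.42/10) = 1.746, G_2 = 10^(18.5/10) = 70.79
  Stage 3: F_3 = 10^(7.06/10) = 5.082, G_3 = 10^(−5.48/10) = 0.2831
  Stage 4: F_4 = 10^(5.06/10) = 3.206, G_4 = 10^(14.8/10) = 30.20
Friis cascade:
  F = 1.233 + (1.746 − 1)/0.8111 + (5.082 − 1)/57.42 + (3.206 − 1)/16.26 = 2.359
NF = 10 log₁₀(2.359) = 3.73 dB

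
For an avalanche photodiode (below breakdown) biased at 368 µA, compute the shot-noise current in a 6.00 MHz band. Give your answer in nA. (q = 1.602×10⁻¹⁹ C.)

26.6 nA

I_n = √(2qI·B)
2qI·B = 2 × 1.602×10⁻¹⁹ × 3.68×10⁻⁴ × 6.00×10⁶ = 7.07×10⁻¹⁶ A²
I_n = √(7.07×10⁻¹⁶) = 2.66×10⁻⁸ A = 26.6 nA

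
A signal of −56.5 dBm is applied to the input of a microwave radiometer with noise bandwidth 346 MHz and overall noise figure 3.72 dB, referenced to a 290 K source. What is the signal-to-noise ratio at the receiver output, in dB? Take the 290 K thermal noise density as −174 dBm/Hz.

Noise floor: N = −174 + 10 log₁₀(B) + NF
10 log₁₀(3.46×10⁸) = 85.39 dB
N = −174 + 85.39 + 3.72 = −84.89 dBm
SNR = P_sig − N = −56.5 − (−84.89) = 28.39 dB → 28.4 dB

28.4 dB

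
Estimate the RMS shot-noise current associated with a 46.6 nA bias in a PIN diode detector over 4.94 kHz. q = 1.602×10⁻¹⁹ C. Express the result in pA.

8.59 pA

I_n = √(2qI·B)
2qI·B = 2 × 1.602×10⁻¹⁹ × 4.66×10⁻⁸ × 4.94×10³ = 7.38×10⁻²³ A²
I_n = √(7.38×10⁻²³) = 8.59×10⁻¹² A = 8.59 pA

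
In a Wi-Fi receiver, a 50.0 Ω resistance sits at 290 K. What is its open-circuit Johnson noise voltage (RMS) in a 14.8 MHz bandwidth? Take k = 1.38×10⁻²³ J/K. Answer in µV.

3.44 µV

V_n = √(4kTRB)
4kTRB = 4 × 1.38×10⁻²³ × 290 × 5.00×10¹ × 1.48×10⁷ = 1.18×10⁻¹¹ V²
V_n = √(1.18×10⁻¹¹) = 3.44×10⁻⁶ V = 3.44 µV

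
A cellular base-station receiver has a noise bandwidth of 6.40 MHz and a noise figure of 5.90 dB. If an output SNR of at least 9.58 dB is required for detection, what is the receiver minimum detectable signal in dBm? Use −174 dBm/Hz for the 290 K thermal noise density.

−90.5 dBm

Sensitivity = −174 + 10 log₁₀(B) + NF + SNR_min
= −174 + 68.06 + 5.90 + 9.58
= −90.46 dBm → −90.5 dBm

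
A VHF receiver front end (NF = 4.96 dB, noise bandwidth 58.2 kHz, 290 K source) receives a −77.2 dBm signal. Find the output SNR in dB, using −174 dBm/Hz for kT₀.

44.2 dB

Noise floor: N = −174 + 10 log₁₀(B) + NF
10 log₁₀(5.82×10⁴) = 47.65 dB
N = −174 + 47.65 + 4.96 = −121.39 dBm
SNR = P_sig − N = −77.2 − (−121.39) = 44.19 dB → 44.2 dB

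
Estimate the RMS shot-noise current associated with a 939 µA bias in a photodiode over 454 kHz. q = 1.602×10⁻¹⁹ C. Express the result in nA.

11.7 nA

I_n = √(2qI·B)
2qI·B = 2 × 1.602×10⁻¹⁹ × 9.39×10⁻⁴ × 4.54×10⁵ = 1.37×10⁻¹⁶ A²
I_n = √(1.37×10⁻¹⁶) = 1.17×10⁻⁸ A = 11.7 nA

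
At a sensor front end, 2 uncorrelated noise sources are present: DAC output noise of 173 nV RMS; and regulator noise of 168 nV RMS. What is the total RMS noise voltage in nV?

Uncorrelated sources add in power (mean-square): V_tot = √(ΣV_i²)
V_tot = √[(1.73×10⁻⁷)² + (1.68×10⁻⁷)²] = 2.41×10⁻⁷ V = 241 nV

241 nV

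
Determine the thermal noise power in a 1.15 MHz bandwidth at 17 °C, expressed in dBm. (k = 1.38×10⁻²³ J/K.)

−113.4 dBm

T = 17 °C + 273.15 = 290.15 K
P_n = kTB = 1.38×10⁻²³ × 290.15 × 1.15×10⁶ = 4.60×10⁻¹⁵ W
In dBm: 10 log₁₀(4.60×10⁻¹⁵ / 10⁻³) = −113.4 dBm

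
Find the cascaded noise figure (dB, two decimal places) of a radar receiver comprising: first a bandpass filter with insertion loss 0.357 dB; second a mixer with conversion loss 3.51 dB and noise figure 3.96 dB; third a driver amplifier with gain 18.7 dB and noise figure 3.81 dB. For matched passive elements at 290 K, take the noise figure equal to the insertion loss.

Convert to linear (a loss of L dB is a gain of −L dB): F_i = 10^(NF_i/10), G_i = 10^(G_i,dB/10)
  Stage 1: F_1 = 10^(0.357/10) = 1.086, G_1 = 10^(−0.357/10) = 0.9211
  Stage 2: F_2 = 10^(3.96/10) = 2.489, G_2 = 10^(−3.51/10) = 0.4457
  Stage 3: F_3 = 10^(3.81/10) = 2.404, G_3 = 10^(18.7/10) = 74.13
Friis cascade:
  F = 1.086 + (2.489 − 1)/0.9211 + (2.404 − 1)/0.4105 = 6.123
NF = 10 log₁₀(6.123) = 7.87 dB

7.87 dB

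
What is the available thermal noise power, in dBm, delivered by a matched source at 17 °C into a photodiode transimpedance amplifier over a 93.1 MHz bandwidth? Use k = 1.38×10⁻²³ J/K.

−94.3 dBm

T = 17 °C + 273.15 = 290.15 K
P_n = kTB = 1.38×10⁻²³ × 290.15 × 9.31×10⁷ = 3.73×10⁻¹³ W
In dBm: 10 log₁₀(3.73×10⁻¹³ / 10⁻³) = −94.3 dBm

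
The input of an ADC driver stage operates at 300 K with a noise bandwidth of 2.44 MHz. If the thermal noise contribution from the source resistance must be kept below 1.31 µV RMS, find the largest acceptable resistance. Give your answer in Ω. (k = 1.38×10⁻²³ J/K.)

42.5 Ω

Johnson–Nyquist: V_n = √(4kTRB) ⇒ R = V_n² / (4kTB)
4kTB = 4 × 1.38×10⁻²³ × 300 × 2.44×10⁶ = 4.04×10⁻¹⁴
R = (1.31×10⁻⁶)² / 4.04×10⁻¹⁴ = 4.25×10¹ Ω = 42.5 Ω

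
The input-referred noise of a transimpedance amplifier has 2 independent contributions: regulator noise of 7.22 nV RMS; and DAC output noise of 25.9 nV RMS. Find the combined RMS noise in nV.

Uncorrelated sources add in power (mean-square): V_tot = √(ΣV_i²)
V_tot = √[(7.22×10⁻⁹)² + (2.59×10⁻⁸)²] = 2.69×10⁻⁸ V = 26.9 nV

26.9 nV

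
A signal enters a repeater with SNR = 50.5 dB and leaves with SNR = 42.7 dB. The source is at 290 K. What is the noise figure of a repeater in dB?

7.8 dB

NF (dB) = SNR_in(dB) − SNR_out(dB) when the source is at T₀
NF = 50.5 − 42.7 = 7.8 dB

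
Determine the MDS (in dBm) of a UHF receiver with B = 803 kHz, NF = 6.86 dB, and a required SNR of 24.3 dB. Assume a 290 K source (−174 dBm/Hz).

Sensitivity = −174 + 10 log₁₀(B) + NF + SNR_min
= −174 + 59.05 + 6.86 + 24.3
= −83.79 dBm → −83.8 dBm

−83.8 dBm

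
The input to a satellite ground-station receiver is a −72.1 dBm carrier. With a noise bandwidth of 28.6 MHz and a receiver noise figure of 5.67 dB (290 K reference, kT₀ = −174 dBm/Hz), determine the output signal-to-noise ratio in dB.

21.7 dB

Noise floor: N = −174 + 10 log₁₀(B) + NF
10 log₁₀(2.86×10⁷) = 74.56 dB
N = −174 + 74.56 + 5.67 = −93.77 dBm
SNR = P_sig − N = −72.1 − (−93.77) = 21.67 dB → 21.7 dB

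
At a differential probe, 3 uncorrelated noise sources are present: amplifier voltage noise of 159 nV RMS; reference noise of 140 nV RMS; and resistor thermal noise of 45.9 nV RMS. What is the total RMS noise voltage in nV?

Uncorrelated sources add in power (mean-square): V_tot = √(ΣV_i²)
V_tot = √[(1.59×10⁻⁷)² + (1.40×10⁻⁷)² + (4.59×10⁻⁸)²] = 2.17×10⁻⁷ V = 217 nV

217 nV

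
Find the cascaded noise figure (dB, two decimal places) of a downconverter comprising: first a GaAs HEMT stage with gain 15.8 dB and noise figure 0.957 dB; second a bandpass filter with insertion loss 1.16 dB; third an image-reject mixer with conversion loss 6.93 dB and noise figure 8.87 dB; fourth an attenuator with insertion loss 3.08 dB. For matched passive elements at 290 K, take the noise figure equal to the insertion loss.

Convert to linear (a loss of L dB is a gain of −L dB): F_i = 10^(NF_i/10), G_i = 10^(G_i,dB/10)
  Stage 1: F_1 = 10^(0.957/10) = 1.247, G_1 = 10^(15.8/10) = 38.02
  Stage 2: F_2 = 10^(1.16/10) = 1.306, G_2 = 10^(−1.16/10) = 0.7656
  Stage 3: F_3 = 10^(8.87/10) = 7.709, G_3 = 10^(−6.93/10) = 0.2028
  Stage 4: F_4 = 10^(3.08/10) = 2.032, G_4 = 10^(−3.08/10) = 0.4920
Friis cascade:
  F = 1.247 + (1.306 − 1)/38.02 + (7.709 − 1)/29.11 + (2.032 − 1)/5.902 = 1.660
NF = 10 log₁₀(1.660) = 2.20 dB

2.20 dB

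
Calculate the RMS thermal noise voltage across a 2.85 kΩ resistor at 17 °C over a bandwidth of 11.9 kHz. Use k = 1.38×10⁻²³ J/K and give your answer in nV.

T = 17 °C + 273.15 = 290.15 K
V_n = √(4kTRB)
4kTRB = 4 × 1.38×10⁻²³ × 290.15 × 2.85×10³ × 1.19×10⁴ = 5.43×10⁻¹³ V²
V_n = √(5.43×10⁻¹³) = 7.37×10⁻⁷ V = 737 nV

737 nV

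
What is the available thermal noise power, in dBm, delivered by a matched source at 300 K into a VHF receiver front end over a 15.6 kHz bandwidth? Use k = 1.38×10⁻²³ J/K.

−131.9 dBm

P_n = kTB = 1.38×10⁻²³ × 300 × 1.56×10⁴ = 6.46×10⁻¹⁷ W
In dBm: 10 log₁₀(6.46×10⁻¹⁷ / 10⁻³) = −131.9 dBm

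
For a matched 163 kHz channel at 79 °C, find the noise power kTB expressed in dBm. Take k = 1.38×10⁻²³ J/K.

T = 79 °C + 273.15 = 352.15 K
P_n = kTB = 1.38×10⁻²³ × 352.15 × 1.63×10⁵ = 7.92×10⁻¹⁶ W
In dBm: 10 log₁₀(7.92×10⁻¹⁶ / 10⁻³) = −121.0 dBm

−121.0 dBm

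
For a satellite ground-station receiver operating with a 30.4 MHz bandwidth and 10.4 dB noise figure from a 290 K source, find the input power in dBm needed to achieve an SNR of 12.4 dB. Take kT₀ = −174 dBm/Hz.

−76.4 dBm

Sensitivity = −174 + 10 log₁₀(B) + NF + SNR_min
= −174 + 74.83 + 10.4 + 12.4
= −76.37 dBm → −76.4 dBm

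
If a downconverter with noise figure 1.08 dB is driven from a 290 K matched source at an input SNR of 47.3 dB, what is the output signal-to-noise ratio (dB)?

46.22 dB

By definition F = SNR_in/SNR_out, so in dB: SNR_out = SNR_in − NF
SNR_out = 47.3 − 1.08 = 46.22 dB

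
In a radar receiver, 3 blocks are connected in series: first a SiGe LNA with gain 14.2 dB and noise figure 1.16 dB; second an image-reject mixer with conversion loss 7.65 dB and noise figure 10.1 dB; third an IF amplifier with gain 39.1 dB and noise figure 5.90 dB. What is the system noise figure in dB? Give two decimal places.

Convert to linear (a loss of L dB is a gain of −L dB): F_i = 10^(NF_i/10), G_i = 10^(G_i,dB/10)
  Stage 1: F_1 = 10^(1.16/10) = 1.306, G_1 = 10^(14.2/10) = 26.30
  Stage 2: F_2 = 10^(10.1/10) = 10.23, G_2 = 10^(−7.65/10) = 0.1718
  Stage 3: F_3 = 10^(5.90/10) = 3.890, G_3 = 10^(39.1/10) = 8128
Friis cascade:
  F = 1.306 + (10.23 − 1)/26.30 + (3.890 − 1)/4.519 = 2.297
NF = 10 log₁₀(2.297) = 3.61 dB

3.61 dB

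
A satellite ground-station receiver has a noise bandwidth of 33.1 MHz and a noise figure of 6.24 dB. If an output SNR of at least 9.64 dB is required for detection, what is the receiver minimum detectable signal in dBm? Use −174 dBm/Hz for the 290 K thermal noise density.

Sensitivity = −174 + 10 log₁₀(B) + NF + SNR_min
= −174 + 75.2 + 6.24 + 9.64
= −82.92 dBm → −82.9 dBm

−82.9 dBm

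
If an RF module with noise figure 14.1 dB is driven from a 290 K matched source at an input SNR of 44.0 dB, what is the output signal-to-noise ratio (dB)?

29.9 dB

By definition F = SNR_in/SNR_out, so in dB: SNR_out = SNR_in − NF
SNR_out = 44.0 − 14.1 = 29.9 dB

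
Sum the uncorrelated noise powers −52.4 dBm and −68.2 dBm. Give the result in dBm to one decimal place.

−52.3 dBm

Convert to linear, add, convert back:
P₁ = 5.75×10⁻⁹ W, P₂ = 1.51×10⁻¹⁰ W
P_tot = 5.91×10⁻⁹ W → 10 log₁₀(P_tot / 10⁻³) = −52.3 dBm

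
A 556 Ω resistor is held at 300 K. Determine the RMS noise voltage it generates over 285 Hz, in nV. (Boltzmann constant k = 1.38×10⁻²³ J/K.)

51.2 nV

V_n = √(4kTRB)
4kTRB = 4 × 1.38×10⁻²³ × 300 × 5.56×10² × 2.85×10² = 2.62×10⁻¹⁵ V²
V_n = √(2.62×10⁻¹⁵) = 5.12×10⁻⁸ V = 51.2 nV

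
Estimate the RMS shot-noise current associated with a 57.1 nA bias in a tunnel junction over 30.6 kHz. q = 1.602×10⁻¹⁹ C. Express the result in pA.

23.7 pA

I_n = √(2qI·B)
2qI·B = 2 × 1.602×10⁻¹⁹ × 5.71×10⁻⁸ × 3.06×10⁴ = 5.60×10⁻²² A²
I_n = √(5.60×10⁻²²) = 2.37×10⁻¹¹ A = 23.7 pA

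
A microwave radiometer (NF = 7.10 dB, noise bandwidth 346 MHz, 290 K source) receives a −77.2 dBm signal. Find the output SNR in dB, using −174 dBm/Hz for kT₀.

4.3 dB

Noise floor: N = −174 + 10 log₁₀(B) + NF
10 log₁₀(3.46×10⁸) = 85.39 dB
N = −174 + 85.39 + 7.10 = −81.51 dBm
SNR = P_sig − N = −77.2 − (−81.51) = 4.31 dB → 4.3 dB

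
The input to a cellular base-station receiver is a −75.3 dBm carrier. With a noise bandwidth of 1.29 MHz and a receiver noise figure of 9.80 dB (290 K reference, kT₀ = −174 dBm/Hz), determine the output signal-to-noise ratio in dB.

27.8 dB

Noise floor: N = −174 + 10 log₁₀(B) + NF
10 log₁₀(1.29×10⁶) = 61.11 dB
N = −174 + 61.11 + 9.80 = −103.09 dBm
SNR = P_sig − N = −75.3 − (−103.09) = 27.79 dB → 27.8 dB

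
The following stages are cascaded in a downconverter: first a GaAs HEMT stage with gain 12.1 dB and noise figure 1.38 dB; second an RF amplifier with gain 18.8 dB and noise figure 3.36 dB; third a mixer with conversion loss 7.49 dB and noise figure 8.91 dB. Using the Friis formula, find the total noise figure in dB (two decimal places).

Convert to linear (a loss of L dB is a gain of −L dB): F_i = 10^(NF_i/10), G_i = 10^(G_i,dB/10)
  Stage 1: F_1 = 10^(1.38/10) = 1.374, G_1 = 10^(12.1/10) = 16.22
  Stage 2: F_2 = 10^(3.36/10) = 2.168, G_2 = 10^(18.8/10) = 75.86
  Stage 3: F_3 = 10^(8.91/10) = 7.780, G_3 = 10^(−7.49/10) = 0.1782
Friis cascade:
  F = 1.374 + (2.168 − 1)/16.22 + (7.780 − 1)/1230 = 1.452
NF = 10 log₁₀(1.452) = 1.62 dB

1.62 dB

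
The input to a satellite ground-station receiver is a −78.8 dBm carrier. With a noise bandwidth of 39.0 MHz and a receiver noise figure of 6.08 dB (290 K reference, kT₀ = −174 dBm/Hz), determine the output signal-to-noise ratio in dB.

13.2 dB

Noise floor: N = −174 + 10 log₁₀(B) + NF
10 log₁₀(3.90×10⁷) = 75.91 dB
N = −174 + 75.91 + 6.08 = −92.01 dBm
SNR = P_sig − N = −78.8 − (−92.01) = 13.21 dB → 13.2 dB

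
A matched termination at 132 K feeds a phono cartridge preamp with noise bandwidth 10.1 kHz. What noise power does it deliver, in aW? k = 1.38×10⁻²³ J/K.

P_n = kTB = 1.38×10⁻²³ × 132 × 1.01×10⁴ = 1.84×10⁻¹⁷ W = 18.4 aW

18.4 aW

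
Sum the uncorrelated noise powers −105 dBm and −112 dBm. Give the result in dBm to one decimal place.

−104.2 dBm

Convert to linear, add, convert back:
P₁ = 3.16×10⁻¹⁴ W, P₂ = 6.31×10⁻¹⁵ W
P_tot = 3.79×10⁻¹⁴ W → 10 log₁₀(P_tot / 10⁻³) = −104.2 dBm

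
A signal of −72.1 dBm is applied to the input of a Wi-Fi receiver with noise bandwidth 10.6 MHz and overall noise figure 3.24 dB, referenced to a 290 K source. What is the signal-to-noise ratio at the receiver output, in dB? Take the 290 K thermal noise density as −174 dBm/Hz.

Noise floor: N = −174 + 10 log₁₀(B) + NF
10 log₁₀(1.06×10⁷) = 70.25 dB
N = −174 + 70.25 + 3.24 = −100.51 dBm
SNR = P_sig − N = −72.1 − (−100.51) = 28.41 dB → 28.4 dB

28.4 dB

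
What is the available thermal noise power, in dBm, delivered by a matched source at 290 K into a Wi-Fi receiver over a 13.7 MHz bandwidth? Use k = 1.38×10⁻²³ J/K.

P_n = kTB = 1.38×10⁻²³ × 290 × 1.37×10⁷ = 5.48×10⁻¹⁴ W
In dBm: 10 log₁₀(5.48×10⁻¹⁴ / 10⁻³) = −102.6 dBm

−102.6 dBm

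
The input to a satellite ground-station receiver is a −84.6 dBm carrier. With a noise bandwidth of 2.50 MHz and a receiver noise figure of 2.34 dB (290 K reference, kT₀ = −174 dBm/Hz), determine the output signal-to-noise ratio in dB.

Noise floor: N = −174 + 10 log₁₀(B) + NF
10 log₁₀(2.50×10⁶) = 63.98 dB
N = −174 + 63.98 + 2.34 = −107.68 dBm
SNR = P_sig − N = −84.6 − (−107.68) = 23.08 dB → 23.1 dB

23.1 dB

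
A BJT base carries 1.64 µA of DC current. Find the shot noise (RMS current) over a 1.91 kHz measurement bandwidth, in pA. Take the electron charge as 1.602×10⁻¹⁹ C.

I_n = √(2qI·B)
2qI·B = 2 × 1.602×10⁻¹⁹ × 1.64×10⁻⁶ × 1.91×10³ = 1.00×10⁻²¹ A²
I_n = √(1.00×10⁻²¹) = 3.17×10⁻¹¹ A = 31.7 pA

31.7 pA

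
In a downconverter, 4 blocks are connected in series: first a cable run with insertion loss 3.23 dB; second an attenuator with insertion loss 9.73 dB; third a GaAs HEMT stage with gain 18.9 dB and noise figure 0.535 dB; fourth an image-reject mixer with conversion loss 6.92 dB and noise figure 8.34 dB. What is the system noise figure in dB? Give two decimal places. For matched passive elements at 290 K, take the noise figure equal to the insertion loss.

13.77 dB

Convert to linear (a loss of L dB is a gain of −L dB): F_i = 10^(NF_i/10), G_i = 10^(G_i,dB/10)
  Stage 1: F_1 = 10^(3.23/10) = 2.104, G_1 = 10^(−3.23/10) = 0.4753
  Stage 2: F_2 = 10^(9.73/10) = 9.397, G_2 = 10^(−9.73/10) = 0.1064
  Stage 3: F_3 = 10^(0.535/10) = 1.131, G_3 = 10^(18.9/10) = 77.62
  Stage 4: F_4 = 10^(8.34/10) = 6.823, G_4 = 10^(−6.92/10) = 0.2032
Friis cascade:
  F = 2.104 + (9.397 − 1)/0.4753 + (1.131 − 1)/0.05058 + (6.823 − 1)/3.926 = 23.84
NF = 10 log₁₀(23.84) = 13.77 dB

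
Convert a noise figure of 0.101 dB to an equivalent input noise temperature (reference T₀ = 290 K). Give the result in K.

F = 10^(0.101/10) = 1.02353
T_e = (F − 1)·T₀ = (1.02353 − 1) × 290 = 6.82 K

6.82 K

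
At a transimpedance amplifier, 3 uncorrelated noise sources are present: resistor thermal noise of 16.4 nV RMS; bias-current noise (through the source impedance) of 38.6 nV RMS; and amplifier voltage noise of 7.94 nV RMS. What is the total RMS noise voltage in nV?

Uncorrelated sources add in power (mean-square): V_tot = √(ΣV_i²)
V_tot = √[(1.64×10⁻⁸)² + (3.86×10⁻⁸)² + (7.94×10⁻⁹)²] = 4.27×10⁻⁸ V = 42.7 nV

42.7 nV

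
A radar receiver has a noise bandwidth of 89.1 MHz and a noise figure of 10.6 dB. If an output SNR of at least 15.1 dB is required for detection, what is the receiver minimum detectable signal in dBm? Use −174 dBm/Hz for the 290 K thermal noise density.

−68.8 dBm

Sensitivity = −174 + 10 log₁₀(B) + NF + SNR_min
= −174 + 79.5 + 10.6 + 15.1
= −68.8 dBm → −68.8 dBm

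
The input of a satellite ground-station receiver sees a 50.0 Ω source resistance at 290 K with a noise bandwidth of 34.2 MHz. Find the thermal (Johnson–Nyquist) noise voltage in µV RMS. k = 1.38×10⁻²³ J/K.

V_n = √(4kTRB)
4kTRB = 4 × 1.38×10⁻²³ × 290 × 5.00×10¹ × 3.42×10⁷ = 2.74×10⁻¹¹ V²
V_n = √(2.74×10⁻¹¹) = 5.23×10⁻⁶ V = 5.23 µV

5.23 µV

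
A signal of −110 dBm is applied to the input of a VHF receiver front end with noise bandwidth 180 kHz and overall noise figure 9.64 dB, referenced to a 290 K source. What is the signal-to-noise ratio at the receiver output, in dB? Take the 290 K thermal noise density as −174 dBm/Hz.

Noise floor: N = −174 + 10 log₁₀(B) + NF
10 log₁₀(1.80×10⁵) = 52.55 dB
N = −174 + 52.55 + 9.64 = −111.81 dBm
SNR = P_sig − N = −110 − (−111.81) = 1.81 dB → 1.8 dB

1.8 dB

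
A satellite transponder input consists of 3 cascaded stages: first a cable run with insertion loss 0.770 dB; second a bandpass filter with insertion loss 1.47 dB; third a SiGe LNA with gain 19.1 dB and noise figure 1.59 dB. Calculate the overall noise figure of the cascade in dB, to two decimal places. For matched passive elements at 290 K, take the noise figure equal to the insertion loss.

Convert to linear (a loss of L dB is a gain of −L dB): F_i = 10^(NF_i/10), G_i = 10^(G_i,dB/10)
  Stage 1: F_1 = 10^(0.770/10) = 1.194, G_1 = 10^(−0.770/10) = 0.8375
  Stage 2: F_2 = 10^(1.47/10) = 1.403, G_2 = 10^(−1.47/10) = 0.7129
  Stage 3: F_3 = 10^(1.59/10) = 1.442, G_3 = 10^(19.1/10) = 81.28
Friis cascade:
  F = 1.194 + (1.403 − 1)/0.8375 + (1.442 − 1)/0.5970 = 2.415
NF = 10 log₁₀(2.415) = 3.83 dB

3.83 dB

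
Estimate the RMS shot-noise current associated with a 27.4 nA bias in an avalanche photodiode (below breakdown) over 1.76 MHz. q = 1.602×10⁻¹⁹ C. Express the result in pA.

124 pA

I_n = √(2qI·B)
2qI·B = 2 × 1.602×10⁻¹⁹ × 2.74×10⁻⁸ × 1.76×10⁶ = 1.55×10⁻²⁰ A²
I_n = √(1.55×10⁻²⁰) = 1.24×10⁻¹⁰ A = 124 pA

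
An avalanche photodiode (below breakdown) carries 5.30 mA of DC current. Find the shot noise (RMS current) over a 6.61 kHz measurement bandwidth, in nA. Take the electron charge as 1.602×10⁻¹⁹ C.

I_n = √(2qI·B)
2qI·B = 2 × 1.602×10⁻¹⁹ × 5.30×10⁻³ × 6.61×10³ = 1.12×10⁻¹⁷ A²
I_n = √(1.12×10⁻¹⁷) = 3.35×10⁻⁹ A = 3.35 nA

3.35 nA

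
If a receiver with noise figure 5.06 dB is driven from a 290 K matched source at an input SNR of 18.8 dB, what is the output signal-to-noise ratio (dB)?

By definition F = SNR_in/SNR_out, so in dB: SNR_out = SNR_in − NF
SNR_out = 18.8 − 5.06 = 13.74 dB

13.74 dB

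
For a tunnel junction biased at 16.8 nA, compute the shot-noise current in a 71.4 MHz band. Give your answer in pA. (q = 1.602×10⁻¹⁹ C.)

I_n = √(2qI·B)
2qI·B = 2 × 1.602×10⁻¹⁹ × 1.68×10⁻⁸ × 7.14×10⁷ = 3.84×10⁻¹⁹ A²
I_n = √(3.84×10⁻¹⁹) = 6.20×10⁻¹⁰ A = 620 pA

620 pA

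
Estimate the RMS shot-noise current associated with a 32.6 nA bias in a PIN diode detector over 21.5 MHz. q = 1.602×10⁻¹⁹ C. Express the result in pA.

474 pA

I_n = √(2qI·B)
2qI·B = 2 × 1.602×10⁻¹⁹ × 3.26×10⁻⁸ × 2.15×10⁷ = 2.25×10⁻¹⁹ A²
I_n = √(2.25×10⁻¹⁹) = 4.74×10⁻¹⁰ A = 474 pA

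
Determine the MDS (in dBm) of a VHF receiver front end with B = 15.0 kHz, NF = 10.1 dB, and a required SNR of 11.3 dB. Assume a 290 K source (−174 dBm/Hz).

Sensitivity = −174 + 10 log₁₀(B) + NF + SNR_min
= −174 + 41.76 + 10.1 + 11.3
= −110.84 dBm → −110.8 dBm

−110.8 dBm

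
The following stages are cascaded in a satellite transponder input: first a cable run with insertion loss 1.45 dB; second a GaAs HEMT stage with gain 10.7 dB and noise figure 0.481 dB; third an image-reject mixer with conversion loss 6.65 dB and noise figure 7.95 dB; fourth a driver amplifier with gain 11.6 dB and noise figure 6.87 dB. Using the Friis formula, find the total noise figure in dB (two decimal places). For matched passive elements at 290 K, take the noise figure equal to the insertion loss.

Convert to linear (a loss of L dB is a gain of −L dB): F_i = 10^(NF_i/10), G_i = 10^(G_i,dB/10)
  Stage 1: F_1 = 10^(1.45/10) = 1.396, G_1 = 10^(−1.45/10) = 0.7161
  Stage 2: F_2 = 10^(0.481/10) = 1.117, G_2 = 10^(10.7/10) = 11.75
  Stage 3: F_3 = 10^(7.95/10) = 6.237, G_3 = 10^(−6.65/10) = 0.2163
  Stage 4: F_4 = 10^(6.87/10) = 4.864, G_4 = 10^(11.6/10) = 14.45
Friis cascade:
  F = 1.396 + (1.117 − 1)/0.7161 + (6.237 − 1)/8.414 + (4.864 − 1)/1.820 = 4.306
NF = 10 log₁₀(4.306) = 6.34 dB

6.34 dB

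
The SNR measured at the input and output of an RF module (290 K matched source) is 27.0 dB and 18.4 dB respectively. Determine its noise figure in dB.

8.6 dB

NF (dB) = SNR_in(dB) − SNR_out(dB) when the source is at T₀
NF = 27.0 − 18.4 = 8.6 dB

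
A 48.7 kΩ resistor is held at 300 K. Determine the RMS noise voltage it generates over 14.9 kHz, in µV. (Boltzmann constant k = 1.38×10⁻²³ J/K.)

V_n = √(4kTRB)
4kTRB = 4 × 1.38×10⁻²³ × 300 × 4.87×10⁴ × 1.49×10⁴ = 1.20×10⁻¹¹ V²
V_n = √(1.20×10⁻¹¹) = 3.47×10⁻⁶ V = 3.47 µV

3.47 µV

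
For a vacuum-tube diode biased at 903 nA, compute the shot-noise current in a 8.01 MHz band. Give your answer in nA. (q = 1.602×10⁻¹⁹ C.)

1.52 nA

I_n = √(2qI·B)
2qI·B = 2 × 1.602×10⁻¹⁹ × 9.03×10⁻⁷ × 8.01×10⁶ = 2.32×10⁻¹⁸ A²
I_n = √(2.32×10⁻¹⁸) = 1.52×10⁻⁹ A = 1.52 nA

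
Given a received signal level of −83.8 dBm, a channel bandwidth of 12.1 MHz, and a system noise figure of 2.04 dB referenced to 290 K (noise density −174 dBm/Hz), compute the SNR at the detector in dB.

Noise floor: N = −174 + 10 log₁₀(B) + NF
10 log₁₀(1.21×10⁷) = 70.83 dB
N = −174 + 70.83 + 2.04 = −101.13 dBm
SNR = P_sig − N = −83.8 − (−101.13) = 17.33 dB → 17.3 dB

17.3 dB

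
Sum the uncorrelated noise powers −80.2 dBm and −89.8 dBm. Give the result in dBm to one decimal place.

Convert to linear, add, convert back:
P₁ = 9.55×10⁻¹² W, P₂ = 1.05×10⁻¹² W
P_tot = 1.06×10⁻¹¹ W → 10 log₁₀(P_tot / 10⁻³) = −79.7 dBm

−79.7 dBm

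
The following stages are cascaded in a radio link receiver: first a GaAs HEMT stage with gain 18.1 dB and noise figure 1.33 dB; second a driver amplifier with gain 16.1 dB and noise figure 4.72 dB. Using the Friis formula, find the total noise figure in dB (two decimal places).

1.43 dB

Convert to linear (a loss of L dB is a gain of −L dB): F_i = 10^(NF_i/10), G_i = 10^(G_i,dB/10)
  Stage 1: F_1 = 10^(1.33/10) = 1.358, G_1 = 10^(18.1/10) = 64.57
  Stage 2: F_2 = 10^(4.72/10) = 2.965, G_2 = 10^(16.1/10) = 40.74
Friis cascade:
  F = 1.358 + (2.965 − 1)/64.57 = 1.389
NF = 10 log₁₀(1.389) = 1.43 dB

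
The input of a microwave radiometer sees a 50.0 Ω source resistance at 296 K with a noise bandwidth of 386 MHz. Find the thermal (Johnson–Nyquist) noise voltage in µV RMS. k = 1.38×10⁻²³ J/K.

17.8 µV

V_n = √(4kTRB)
4kTRB = 4 × 1.38×10⁻²³ × 296 × 5.00×10¹ × 3.86×10⁸ = 3.15×10⁻¹⁰ V²
V_n = √(3.15×10⁻¹⁰) = 1.78×10⁻⁵ V = 17.8 µV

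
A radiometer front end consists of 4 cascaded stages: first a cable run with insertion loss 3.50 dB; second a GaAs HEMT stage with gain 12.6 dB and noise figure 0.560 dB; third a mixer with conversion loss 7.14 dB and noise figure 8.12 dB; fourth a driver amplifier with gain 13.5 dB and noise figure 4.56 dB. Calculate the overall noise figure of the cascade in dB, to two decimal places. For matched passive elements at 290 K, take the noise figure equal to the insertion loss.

6.44 dB

Convert to linear (a loss of L dB is a gain of −L dB): F_i = 10^(NF_i/10), G_i = 10^(G_i,dB/10)
  Stage 1: F_1 = 10^(3.50/10) = 2.239, G_1 = 10^(−3.50/10) = 0.4467
  Stage 2: F_2 = 10^(0.560/10) = 1.138, G_2 = 10^(12.6/10) = 18.20
  Stage 3: F_3 = 10^(8.12/10) = 6.486, G_3 = 10^(−7.14/10) = 0.1932
  Stage 4: F_4 = 10^(4.56/10) = 2.858, G_4 = 10^(13.5/10) = 22.39
Friis cascade:
  F = 2.239 + (1.138 − 1)/0.4467 + (6.486 − 1)/8.128 + (2.858 − 1)/1.570 = 4.405
NF = 10 log₁₀(4.405) = 6.44 dB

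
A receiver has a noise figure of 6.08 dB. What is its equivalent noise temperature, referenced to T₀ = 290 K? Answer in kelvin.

886 K

F = 10^(6.08/10) = 4.05509
T_e = (F − 1)·T₀ = (4.05509 − 1) × 290 = 886 K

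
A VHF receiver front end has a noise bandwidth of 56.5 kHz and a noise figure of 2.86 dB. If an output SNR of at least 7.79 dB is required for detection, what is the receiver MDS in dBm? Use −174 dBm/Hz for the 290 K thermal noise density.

Sensitivity = −174 + 10 log₁₀(B) + NF + SNR_min
= −174 + 47.52 + 2.86 + 7.79
= −115.83 dBm → −115.8 dBm

−115.8 dBm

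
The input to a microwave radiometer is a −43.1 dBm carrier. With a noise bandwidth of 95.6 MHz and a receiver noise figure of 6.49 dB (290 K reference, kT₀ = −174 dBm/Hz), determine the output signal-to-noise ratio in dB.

44.6 dB

Noise floor: N = −174 + 10 log₁₀(B) + NF
10 log₁₀(9.56×10⁷) = 79.8 dB
N = −174 + 79.8 + 6.49 = −87.71 dBm
SNR = P_sig − N = −43.1 − (−87.71) = 44.61 dB → 44.6 dB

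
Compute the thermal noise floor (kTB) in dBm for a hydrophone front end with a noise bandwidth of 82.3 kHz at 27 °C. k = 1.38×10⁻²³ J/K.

T = 27 °C + 273.15 = 300.15 K
P_n = kTB = 1.38×10⁻²³ × 300.15 × 8.23×10⁴ = 3.41×10⁻¹⁶ W
In dBm: 10 log₁₀(3.41×10⁻¹⁶ / 10⁻³) = −124.7 dBm

−124.7 dBm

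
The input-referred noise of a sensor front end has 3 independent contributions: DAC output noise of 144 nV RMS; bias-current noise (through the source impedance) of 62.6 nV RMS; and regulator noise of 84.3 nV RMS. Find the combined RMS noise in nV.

178 nV

Uncorrelated sources add in power (mean-square): V_tot = √(ΣV_i²)
V_tot = √[(1.44×10⁻⁷)² + (6.26×10⁻⁸)² + (8.43×10⁻⁸)²] = 1.78×10⁻⁷ V = 178 nV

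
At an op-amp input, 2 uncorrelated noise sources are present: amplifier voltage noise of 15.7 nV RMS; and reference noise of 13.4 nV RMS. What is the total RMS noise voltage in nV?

20.6 nV

Uncorrelated sources add in power (mean-square): V_tot = √(ΣV_i²)
V_tot = √[(1.57×10⁻⁸)² + (1.34×10⁻⁸)²] = 2.06×10⁻⁸ V = 20.6 nV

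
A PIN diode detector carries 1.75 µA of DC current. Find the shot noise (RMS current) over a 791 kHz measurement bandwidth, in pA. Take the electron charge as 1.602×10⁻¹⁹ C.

I_n = √(2qI·B)
2qI·B = 2 × 1.602×10⁻¹⁹ × 1.75×10⁻⁶ × 7.91×10⁵ = 4.44×10⁻¹⁹ A²
I_n = √(4.44×10⁻¹⁹) = 6.66×10⁻¹⁰ A = 666 pA

666 pA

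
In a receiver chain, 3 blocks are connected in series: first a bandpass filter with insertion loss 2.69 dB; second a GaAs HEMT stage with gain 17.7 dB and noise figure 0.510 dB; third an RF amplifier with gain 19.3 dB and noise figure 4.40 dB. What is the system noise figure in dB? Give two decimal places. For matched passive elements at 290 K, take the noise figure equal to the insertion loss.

3.31 dB

Convert to linear (a loss of L dB is a gain of −L dB): F_i = 10^(NF_i/10), G_i = 10^(G_i,dB/10)
  Stage 1: F_1 = 10^(2.69/10) = 1.858, G_1 = 10^(−2.69/10) = 0.5383
  Stage 2: F_2 = 10^(0.510/10) = 1.125, G_2 = 10^(17.7/10) = 58.88
  Stage 3: F_3 = 10^(4.40/10) = 2.754, G_3 = 10^(19.3/10) = 85.11
Friis cascade:
  F = 1.858 + (1.125 − 1)/0.5383 + (2.754 − 1)/31.70 = 2.145
NF = 10 log₁₀(2.145) = 3.31 dB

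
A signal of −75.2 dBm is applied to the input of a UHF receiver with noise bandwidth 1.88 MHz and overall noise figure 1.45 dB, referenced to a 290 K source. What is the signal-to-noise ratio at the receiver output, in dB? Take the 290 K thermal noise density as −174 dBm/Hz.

Noise floor: N = −174 + 10 log₁₀(B) + NF
10 log₁₀(1.88×10⁶) = 62.74 dB
N = −174 + 62.74 + 1.45 = −109.81 dBm
SNR = P_sig − N = −75.2 − (−109.81) = 34.61 dB → 34.6 dB

34.6 dB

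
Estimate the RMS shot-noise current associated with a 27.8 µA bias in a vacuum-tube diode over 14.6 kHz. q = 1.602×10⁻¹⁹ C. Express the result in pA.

361 pA

I_n = √(2qI·B)
2qI·B = 2 × 1.602×10⁻¹⁹ × 2.78×10⁻⁵ × 1.46×10⁴ = 1.30×10⁻¹⁹ A²
I_n = √(1.30×10⁻¹⁹) = 3.61×10⁻¹⁰ A = 361 pA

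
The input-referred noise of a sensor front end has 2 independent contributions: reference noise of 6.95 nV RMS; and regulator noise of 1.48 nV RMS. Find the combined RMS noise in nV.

Uncorrelated sources add in power (mean-square): V_tot = √(ΣV_i²)
V_tot = √[(6.95×10⁻⁹)² + (1.48×10⁻⁹)²] = 7.11×10⁻⁹ V = 7.11 nV

7.11 nV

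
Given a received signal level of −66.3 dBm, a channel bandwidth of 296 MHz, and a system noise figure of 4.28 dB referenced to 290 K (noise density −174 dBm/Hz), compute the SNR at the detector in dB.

Noise floor: N = −174 + 10 log₁₀(B) + NF
10 log₁₀(2.96×10⁸) = 84.71 dB
N = −174 + 84.71 + 4.28 = −85.01 dBm
SNR = P_sig − N = −66.3 − (−85.01) = 18.71 dB → 18.7 dB

18.7 dB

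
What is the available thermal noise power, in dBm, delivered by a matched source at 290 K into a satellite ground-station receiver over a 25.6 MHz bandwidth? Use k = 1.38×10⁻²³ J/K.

P_n = kTB = 1.38×10⁻²³ × 290 × 2.56×10⁷ = 1.02×10⁻¹³ W
In dBm: 10 log₁₀(1.02×10⁻¹³ / 10⁻³) = −99.9 dBm

−99.9 dBm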